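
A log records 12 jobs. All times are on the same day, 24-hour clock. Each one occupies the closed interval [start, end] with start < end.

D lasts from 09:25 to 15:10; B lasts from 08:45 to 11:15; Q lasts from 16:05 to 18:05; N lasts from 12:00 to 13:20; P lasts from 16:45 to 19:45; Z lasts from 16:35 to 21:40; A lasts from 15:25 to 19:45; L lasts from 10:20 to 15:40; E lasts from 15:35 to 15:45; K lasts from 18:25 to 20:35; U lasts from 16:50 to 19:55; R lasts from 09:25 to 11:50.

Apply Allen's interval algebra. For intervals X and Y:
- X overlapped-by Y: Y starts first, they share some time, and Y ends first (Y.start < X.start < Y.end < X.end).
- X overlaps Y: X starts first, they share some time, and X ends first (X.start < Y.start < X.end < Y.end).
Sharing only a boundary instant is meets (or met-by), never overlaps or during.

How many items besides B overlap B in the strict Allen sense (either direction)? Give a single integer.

3

Target B = [08:45, 11:15].
A [15:25, 19:45] → after → no.
D [09:25, 15:10] → overlapped-by → counts.
E [15:35, 15:45] → after → no.
K [18:25, 20:35] → after → no.
L [10:20, 15:40] → overlapped-by → counts.
N [12:00, 13:20] → after → no.
P [16:45, 19:45] → after → no.
Q [16:05, 18:05] → after → no.
R [09:25, 11:50] → overlapped-by → counts.
U [16:50, 19:55] → after → no.
Z [16:35, 21:40] → after → no.
Total: 3.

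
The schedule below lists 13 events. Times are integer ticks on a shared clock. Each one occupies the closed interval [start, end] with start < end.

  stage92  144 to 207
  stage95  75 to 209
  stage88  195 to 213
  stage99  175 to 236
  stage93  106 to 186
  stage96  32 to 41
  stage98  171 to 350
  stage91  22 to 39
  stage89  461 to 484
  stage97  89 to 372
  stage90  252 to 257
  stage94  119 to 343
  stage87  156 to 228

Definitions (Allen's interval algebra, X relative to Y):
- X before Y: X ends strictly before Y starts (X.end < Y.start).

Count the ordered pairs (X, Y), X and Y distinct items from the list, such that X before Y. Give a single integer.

Checking all 156 ordered pairs for relation 'before'; matching pairs in alphabetical order:
(stage87, stage89): stage87 before stage89 ✓
(stage87, stage90): stage87 before stage90 ✓
(stage88, stage89): stage88 before stage89 ✓
(stage88, stage90): stage88 before stage90 ✓
(stage90, stage89): stage90 before stage89 ✓
(stage91, stage87): stage91 before stage87 ✓
(stage91, stage88): stage91 before stage88 ✓
(stage91, stage89): stage91 before stage89 ✓
(stage91, stage90): stage91 before stage90 ✓
(stage91, stage92): stage91 before stage92 ✓
(stage91, stage93): stage91 before stage93 ✓
(stage91, stage94): stage91 before stage94 ✓
(stage91, stage95): stage91 before stage95 ✓
(stage91, stage97): stage91 before stage97 ✓
(stage91, stage98): stage91 before stage98 ✓
(stage91, stage99): stage91 before stage99 ✓
(stage92, stage89): stage92 before stage89 ✓
(stage92, stage90): stage92 before stage90 ✓
(stage93, stage88): stage93 before stage88 ✓
(stage93, stage89): stage93 before stage89 ✓
(stage93, stage90): stage93 before stage90 ✓
(stage94, stage89): stage94 before stage89 ✓
(stage95, stage89): stage95 before stage89 ✓
(stage95, stage90): stage95 before stage90 ✓
... plus 15 further pairs not listed.
Count: 39.

39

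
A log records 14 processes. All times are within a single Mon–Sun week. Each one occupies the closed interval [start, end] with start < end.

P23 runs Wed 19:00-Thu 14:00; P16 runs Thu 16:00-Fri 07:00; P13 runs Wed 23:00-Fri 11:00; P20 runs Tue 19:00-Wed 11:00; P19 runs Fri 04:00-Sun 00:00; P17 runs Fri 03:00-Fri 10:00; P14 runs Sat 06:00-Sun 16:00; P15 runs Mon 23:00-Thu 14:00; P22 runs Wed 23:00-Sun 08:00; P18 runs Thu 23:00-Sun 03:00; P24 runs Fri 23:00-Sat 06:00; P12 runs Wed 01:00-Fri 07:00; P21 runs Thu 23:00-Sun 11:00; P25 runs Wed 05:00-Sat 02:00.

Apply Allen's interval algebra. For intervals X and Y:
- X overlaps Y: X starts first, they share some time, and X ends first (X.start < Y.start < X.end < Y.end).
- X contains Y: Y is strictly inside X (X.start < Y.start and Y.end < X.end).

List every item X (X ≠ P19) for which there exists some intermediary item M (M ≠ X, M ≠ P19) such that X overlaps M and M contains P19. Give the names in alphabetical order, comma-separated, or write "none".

P12, P13, P15, P16, P22, P23, P25

Target P19 = [Fri 04:00, Sun 00:00].
Intermediaries M with M contains P19: P18, P21, P22.
Via P18 — items with X overlaps P18: P12, P13, P16, P25.
Via P21 — items with X overlaps P21: P12, P13, P16, P22, P25.
Via P22 — items with X overlaps P22: P12, P15, P23, P25.
Union: P12, P13, P15, P16, P22, P23, P25.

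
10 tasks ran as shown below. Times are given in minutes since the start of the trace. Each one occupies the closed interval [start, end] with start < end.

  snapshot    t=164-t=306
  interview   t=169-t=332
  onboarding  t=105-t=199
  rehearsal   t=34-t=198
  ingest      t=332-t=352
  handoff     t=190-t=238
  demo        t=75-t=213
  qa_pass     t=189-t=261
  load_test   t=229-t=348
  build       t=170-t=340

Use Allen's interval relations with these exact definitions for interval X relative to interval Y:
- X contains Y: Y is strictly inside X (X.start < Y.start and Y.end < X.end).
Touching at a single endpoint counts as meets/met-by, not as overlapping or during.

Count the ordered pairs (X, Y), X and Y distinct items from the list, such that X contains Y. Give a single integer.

8

Checking all 90 ordered pairs for relation 'contains'; matching pairs in alphabetical order:
(build, handoff): build contains handoff ✓
(build, qa_pass): build contains qa_pass ✓
(demo, onboarding): demo contains onboarding ✓
(interview, handoff): interview contains handoff ✓
(interview, qa_pass): interview contains qa_pass ✓
(qa_pass, handoff): qa_pass contains handoff ✓
(snapshot, handoff): snapshot contains handoff ✓
(snapshot, qa_pass): snapshot contains qa_pass ✓
Count: 8.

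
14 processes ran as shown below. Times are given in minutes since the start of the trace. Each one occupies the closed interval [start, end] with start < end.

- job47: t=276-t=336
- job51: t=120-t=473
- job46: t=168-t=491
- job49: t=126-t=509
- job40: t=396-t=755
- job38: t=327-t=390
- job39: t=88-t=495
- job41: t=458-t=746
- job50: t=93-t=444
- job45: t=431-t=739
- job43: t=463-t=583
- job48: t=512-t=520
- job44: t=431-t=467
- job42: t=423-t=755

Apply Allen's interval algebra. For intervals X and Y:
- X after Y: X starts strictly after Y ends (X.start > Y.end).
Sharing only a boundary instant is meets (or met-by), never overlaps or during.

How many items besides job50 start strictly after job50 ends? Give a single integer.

Target job50 = [t=93, t=444].
job38 [t=327, t=390] → during → no.
job39 [t=88, t=495] → contains → no.
job40 [t=396, t=755] → overlapped-by → no.
job41 [t=458, t=746] → after → counts.
job42 [t=423, t=755] → overlapped-by → no.
job43 [t=463, t=583] → after → counts.
job44 [t=431, t=467] → overlapped-by → no.
job45 [t=431, t=739] → overlapped-by → no.
job46 [t=168, t=491] → overlapped-by → no.
job47 [t=276, t=336] → during → no.
job48 [t=512, t=520] → after → counts.
job49 [t=126, t=509] → overlapped-by → no.
job51 [t=120, t=473] → overlapped-by → no.
Total: 3.

3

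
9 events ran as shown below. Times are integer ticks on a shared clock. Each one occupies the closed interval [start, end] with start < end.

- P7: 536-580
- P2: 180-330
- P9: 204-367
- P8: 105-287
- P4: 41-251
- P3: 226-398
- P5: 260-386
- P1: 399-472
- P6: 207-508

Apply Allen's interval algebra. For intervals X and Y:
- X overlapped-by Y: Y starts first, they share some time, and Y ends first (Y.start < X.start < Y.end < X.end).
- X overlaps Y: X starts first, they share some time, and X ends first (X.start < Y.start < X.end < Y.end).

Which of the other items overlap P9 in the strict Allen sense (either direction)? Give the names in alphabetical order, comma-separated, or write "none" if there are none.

Target P9 = [204, 367].
P1 [399, 472] → after → no.
P2 [180, 330] → overlaps → yes.
P3 [226, 398] → overlapped-by → yes.
P4 [41, 251] → overlaps → yes.
P5 [260, 386] → overlapped-by → yes.
P6 [207, 508] → overlapped-by → yes.
P7 [536, 580] → after → no.
P8 [105, 287] → overlaps → yes.
Result: P2, P3, P4, P5, P6, P8.

P2, P3, P4, P5, P6, P8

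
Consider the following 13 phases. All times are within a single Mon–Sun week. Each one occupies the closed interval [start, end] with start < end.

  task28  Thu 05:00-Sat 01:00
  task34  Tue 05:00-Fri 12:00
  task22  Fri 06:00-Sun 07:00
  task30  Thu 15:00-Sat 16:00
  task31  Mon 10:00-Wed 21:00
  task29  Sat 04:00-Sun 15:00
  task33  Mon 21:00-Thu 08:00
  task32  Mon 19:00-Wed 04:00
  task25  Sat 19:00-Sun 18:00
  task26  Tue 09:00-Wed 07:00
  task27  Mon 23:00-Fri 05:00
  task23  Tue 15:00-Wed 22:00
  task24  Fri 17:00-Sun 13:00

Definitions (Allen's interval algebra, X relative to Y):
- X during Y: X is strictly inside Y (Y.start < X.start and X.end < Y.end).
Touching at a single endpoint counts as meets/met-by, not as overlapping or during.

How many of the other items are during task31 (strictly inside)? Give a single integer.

2

Target task31 = [Mon 10:00, Wed 21:00].
task22 [Fri 06:00, Sun 07:00] → after → no.
task23 [Tue 15:00, Wed 22:00] → overlapped-by → no.
task24 [Fri 17:00, Sun 13:00] → after → no.
task25 [Sat 19:00, Sun 18:00] → after → no.
task26 [Tue 09:00, Wed 07:00] → during → counts.
task27 [Mon 23:00, Fri 05:00] → overlapped-by → no.
task28 [Thu 05:00, Sat 01:00] → after → no.
task29 [Sat 04:00, Sun 15:00] → after → no.
task30 [Thu 15:00, Sat 16:00] → after → no.
task32 [Mon 19:00, Wed 04:00] → during → counts.
task33 [Mon 21:00, Thu 08:00] → overlapped-by → no.
task34 [Tue 05:00, Fri 12:00] → overlapped-by → no.
Total: 2.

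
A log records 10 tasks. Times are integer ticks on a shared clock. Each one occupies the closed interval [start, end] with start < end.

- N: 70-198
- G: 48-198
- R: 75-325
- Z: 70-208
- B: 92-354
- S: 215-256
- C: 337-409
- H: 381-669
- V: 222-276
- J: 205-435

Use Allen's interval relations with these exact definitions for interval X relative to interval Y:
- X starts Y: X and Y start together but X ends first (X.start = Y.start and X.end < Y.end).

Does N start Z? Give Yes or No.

Yes

N = [70, 198], Z = [70, 208].
Actual relation of N to Z: starts.
Asked whether 'starts' holds → Yes.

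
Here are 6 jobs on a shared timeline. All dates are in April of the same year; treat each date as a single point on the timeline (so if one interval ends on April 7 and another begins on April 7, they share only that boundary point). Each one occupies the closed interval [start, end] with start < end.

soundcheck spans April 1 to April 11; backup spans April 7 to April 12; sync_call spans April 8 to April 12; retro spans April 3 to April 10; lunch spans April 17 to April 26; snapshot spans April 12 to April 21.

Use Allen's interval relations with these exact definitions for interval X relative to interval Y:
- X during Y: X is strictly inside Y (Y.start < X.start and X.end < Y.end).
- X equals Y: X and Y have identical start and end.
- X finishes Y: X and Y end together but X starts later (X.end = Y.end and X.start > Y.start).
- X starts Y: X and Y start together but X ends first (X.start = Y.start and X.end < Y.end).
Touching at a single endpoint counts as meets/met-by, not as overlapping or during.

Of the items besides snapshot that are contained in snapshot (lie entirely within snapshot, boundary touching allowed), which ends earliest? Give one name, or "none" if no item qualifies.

Target snapshot = [April 12, April 21].
backup [April 7, April 12] → meets → excluded.
lunch [April 17, April 26] → overlapped-by → excluded.
retro [April 3, April 10] → before → excluded.
soundcheck [April 1, April 11] → before → excluded.
sync_call [April 8, April 12] → meets → excluded.
No candidates → none.

none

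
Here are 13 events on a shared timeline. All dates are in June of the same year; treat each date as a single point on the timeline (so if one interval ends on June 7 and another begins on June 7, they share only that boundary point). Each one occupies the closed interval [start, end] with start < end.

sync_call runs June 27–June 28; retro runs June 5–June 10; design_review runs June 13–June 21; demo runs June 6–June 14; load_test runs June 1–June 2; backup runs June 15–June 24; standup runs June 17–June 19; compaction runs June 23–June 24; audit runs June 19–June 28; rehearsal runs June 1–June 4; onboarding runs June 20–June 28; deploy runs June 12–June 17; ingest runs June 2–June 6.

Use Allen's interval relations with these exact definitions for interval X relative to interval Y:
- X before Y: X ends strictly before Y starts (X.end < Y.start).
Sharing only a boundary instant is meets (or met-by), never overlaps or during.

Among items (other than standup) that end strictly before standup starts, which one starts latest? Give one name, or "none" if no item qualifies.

Target standup = [June 17, June 19].
audit [June 19, June 28] → met-by → excluded.
backup [June 15, June 24] → contains → excluded.
compaction [June 23, June 24] → after → excluded.
demo [June 6, June 14] → before → candidate.
deploy [June 12, June 17] → meets → excluded.
design_review [June 13, June 21] → contains → excluded.
ingest [June 2, June 6] → before → candidate.
load_test [June 1, June 2] → before → candidate.
onboarding [June 20, June 28] → after → excluded.
rehearsal [June 1, June 4] → before → candidate.
retro [June 5, June 10] → before → candidate.
sync_call [June 27, June 28] → after → excluded.
Among candidates, latest start is June 6 → demo.

demo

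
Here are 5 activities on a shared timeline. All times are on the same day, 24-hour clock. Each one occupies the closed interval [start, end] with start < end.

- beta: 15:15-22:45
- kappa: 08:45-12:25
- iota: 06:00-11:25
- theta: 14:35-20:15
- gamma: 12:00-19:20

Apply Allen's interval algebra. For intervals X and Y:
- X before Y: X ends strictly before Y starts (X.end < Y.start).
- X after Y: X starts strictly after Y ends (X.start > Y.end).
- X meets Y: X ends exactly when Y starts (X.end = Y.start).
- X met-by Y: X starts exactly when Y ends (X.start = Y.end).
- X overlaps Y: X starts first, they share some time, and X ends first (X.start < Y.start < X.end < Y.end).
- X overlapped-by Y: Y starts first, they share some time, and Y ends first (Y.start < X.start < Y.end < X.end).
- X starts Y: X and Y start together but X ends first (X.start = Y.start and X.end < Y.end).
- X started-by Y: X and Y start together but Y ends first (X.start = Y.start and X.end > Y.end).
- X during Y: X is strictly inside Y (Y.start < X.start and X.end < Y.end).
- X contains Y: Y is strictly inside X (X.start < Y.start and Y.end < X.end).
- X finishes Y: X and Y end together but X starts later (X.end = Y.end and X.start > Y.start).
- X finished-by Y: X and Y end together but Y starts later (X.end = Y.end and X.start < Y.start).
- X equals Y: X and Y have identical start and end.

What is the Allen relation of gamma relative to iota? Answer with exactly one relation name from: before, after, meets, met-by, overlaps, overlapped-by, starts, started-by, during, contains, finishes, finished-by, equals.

after

gamma = [12:00, 19:20]; iota = [06:00, 11:25].
Compare endpoints: gamma.start > iota.start, gamma.start > iota.end, gamma.end > iota.start, gamma.end > iota.end.
That pattern is 'after'.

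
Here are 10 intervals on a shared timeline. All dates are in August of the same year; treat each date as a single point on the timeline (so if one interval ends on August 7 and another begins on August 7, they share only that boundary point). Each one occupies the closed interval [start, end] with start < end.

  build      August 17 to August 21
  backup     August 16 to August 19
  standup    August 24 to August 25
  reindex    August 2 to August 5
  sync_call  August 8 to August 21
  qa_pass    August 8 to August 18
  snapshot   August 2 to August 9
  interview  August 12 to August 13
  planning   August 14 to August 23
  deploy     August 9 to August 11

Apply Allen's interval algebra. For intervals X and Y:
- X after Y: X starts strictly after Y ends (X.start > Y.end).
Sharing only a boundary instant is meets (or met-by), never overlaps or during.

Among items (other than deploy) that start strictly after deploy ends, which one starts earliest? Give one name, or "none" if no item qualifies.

Target deploy = [August 9, August 11].
backup [August 16, August 19] → after → candidate.
build [August 17, August 21] → after → candidate.
interview [August 12, August 13] → after → candidate.
planning [August 14, August 23] → after → candidate.
qa_pass [August 8, August 18] → contains → excluded.
reindex [August 2, August 5] → before → excluded.
snapshot [August 2, August 9] → meets → excluded.
standup [August 24, August 25] → after → candidate.
sync_call [August 8, August 21] → contains → excluded.
Among candidates, earliest start is August 12 → interview.

interview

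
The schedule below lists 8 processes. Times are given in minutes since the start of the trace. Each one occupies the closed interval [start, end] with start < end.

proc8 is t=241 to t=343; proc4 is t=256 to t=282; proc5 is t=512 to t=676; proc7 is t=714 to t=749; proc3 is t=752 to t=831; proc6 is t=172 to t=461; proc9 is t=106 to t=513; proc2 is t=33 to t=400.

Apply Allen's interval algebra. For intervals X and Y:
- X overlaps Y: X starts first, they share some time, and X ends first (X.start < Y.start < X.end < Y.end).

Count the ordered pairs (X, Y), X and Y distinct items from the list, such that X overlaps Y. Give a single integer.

3

Checking all 56 ordered pairs for relation 'overlaps'; matching pairs in alphabetical order:
(proc2, proc6): proc2 overlaps proc6 ✓
(proc2, proc9): proc2 overlaps proc9 ✓
(proc9, proc5): proc9 overlaps proc5 ✓
Count: 3.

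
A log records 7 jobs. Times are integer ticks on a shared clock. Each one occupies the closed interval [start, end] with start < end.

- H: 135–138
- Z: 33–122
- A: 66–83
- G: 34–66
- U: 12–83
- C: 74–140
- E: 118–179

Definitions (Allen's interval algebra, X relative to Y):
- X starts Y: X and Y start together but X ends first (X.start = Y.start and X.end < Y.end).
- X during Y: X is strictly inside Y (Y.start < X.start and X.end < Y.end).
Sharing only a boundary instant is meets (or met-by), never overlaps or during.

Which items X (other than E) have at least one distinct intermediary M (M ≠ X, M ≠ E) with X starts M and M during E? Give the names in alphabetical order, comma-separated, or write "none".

none

Target E = [118, 179].
Intermediaries M with M during E: H.
Via H — items with X starts H: none.
Union: none.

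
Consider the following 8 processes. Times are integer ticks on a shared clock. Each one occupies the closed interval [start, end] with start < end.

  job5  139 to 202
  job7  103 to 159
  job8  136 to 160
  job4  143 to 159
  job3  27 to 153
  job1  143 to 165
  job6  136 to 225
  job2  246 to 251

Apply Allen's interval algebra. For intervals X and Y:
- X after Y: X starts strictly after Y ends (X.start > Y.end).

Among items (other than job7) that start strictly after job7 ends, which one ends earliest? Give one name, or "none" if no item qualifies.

Target job7 = [103, 159].
job1 [143, 165] → overlapped-by → excluded.
job2 [246, 251] → after → candidate.
job3 [27, 153] → overlaps → excluded.
job4 [143, 159] → finishes → excluded.
job5 [139, 202] → overlapped-by → excluded.
job6 [136, 225] → overlapped-by → excluded.
job8 [136, 160] → overlapped-by → excluded.
Among candidates, earliest end is 251 → job2.

job2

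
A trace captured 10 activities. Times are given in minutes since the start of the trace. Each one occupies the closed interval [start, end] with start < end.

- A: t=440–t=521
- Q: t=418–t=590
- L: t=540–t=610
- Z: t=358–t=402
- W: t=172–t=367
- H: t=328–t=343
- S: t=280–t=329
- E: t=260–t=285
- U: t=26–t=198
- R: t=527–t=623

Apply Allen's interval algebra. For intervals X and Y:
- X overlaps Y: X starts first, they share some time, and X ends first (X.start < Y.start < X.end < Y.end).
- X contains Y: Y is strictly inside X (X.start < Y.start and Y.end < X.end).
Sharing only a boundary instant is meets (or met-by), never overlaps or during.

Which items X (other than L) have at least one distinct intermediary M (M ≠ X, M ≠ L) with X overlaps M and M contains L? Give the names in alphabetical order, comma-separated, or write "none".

Q

Target L = [t=540, t=610].
Intermediaries M with M contains L: R.
Via R — items with X overlaps R: Q.
Union: Q.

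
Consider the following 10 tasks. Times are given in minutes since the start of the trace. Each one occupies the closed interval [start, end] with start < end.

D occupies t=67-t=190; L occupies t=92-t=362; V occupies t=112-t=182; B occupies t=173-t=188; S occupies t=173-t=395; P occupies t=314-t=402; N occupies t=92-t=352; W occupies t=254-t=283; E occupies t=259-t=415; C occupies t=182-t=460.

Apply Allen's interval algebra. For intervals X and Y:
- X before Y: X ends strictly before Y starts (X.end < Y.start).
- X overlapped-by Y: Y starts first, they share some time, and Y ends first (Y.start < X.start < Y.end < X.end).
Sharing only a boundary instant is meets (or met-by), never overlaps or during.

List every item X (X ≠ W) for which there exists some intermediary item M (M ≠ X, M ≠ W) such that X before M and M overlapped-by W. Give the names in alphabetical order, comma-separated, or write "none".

Target W = [t=254, t=283].
Intermediaries M with M overlapped-by W: E.
Via E — items with X before E: B, D, V.
Union: B, D, V.

B, D, V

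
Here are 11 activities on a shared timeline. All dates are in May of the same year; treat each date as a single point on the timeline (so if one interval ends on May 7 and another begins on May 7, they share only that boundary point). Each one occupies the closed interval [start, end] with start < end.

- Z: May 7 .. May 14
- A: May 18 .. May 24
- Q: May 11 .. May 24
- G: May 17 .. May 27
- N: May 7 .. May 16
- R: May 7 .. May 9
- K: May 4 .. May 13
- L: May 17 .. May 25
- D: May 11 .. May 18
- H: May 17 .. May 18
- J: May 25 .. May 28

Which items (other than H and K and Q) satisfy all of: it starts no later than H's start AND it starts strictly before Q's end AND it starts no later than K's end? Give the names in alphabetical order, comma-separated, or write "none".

D, N, R, Z

Conditions: its start is no later than H's start (X.start <= May 17) AND its start is strictly before Q's end (X.start < May 24) AND its start is no later than K's end (X.start <= May 13).
A: start May 18 <= May 17? ✗; start May 18 < May 24? ✓; start May 18 <= May 13? ✗ → no.
D: start May 11 <= May 17? ✓; start May 11 < May 24? ✓; start May 11 <= May 13? ✓ → yes.
G: start May 17 <= May 17? ✓; start May 17 < May 24? ✓; start May 17 <= May 13? ✗ → no.
J: start May 25 <= May 17? ✗; start May 25 < May 24? ✗; start May 25 <= May 13? ✗ → no.
L: start May 17 <= May 17? ✓; start May 17 < May 24? ✓; start May 17 <= May 13? ✗ → no.
N: start May 7 <= May 17? ✓; start May 7 < May 24? ✓; start May 7 <= May 13? ✓ → yes.
R: start May 7 <= May 17? ✓; start May 7 < May 24? ✓; start May 7 <= May 13? ✓ → yes.
Z: start May 7 <= May 17? ✓; start May 7 < May 24? ✓; start May 7 <= May 13? ✓ → yes.
Result: D, N, R, Z.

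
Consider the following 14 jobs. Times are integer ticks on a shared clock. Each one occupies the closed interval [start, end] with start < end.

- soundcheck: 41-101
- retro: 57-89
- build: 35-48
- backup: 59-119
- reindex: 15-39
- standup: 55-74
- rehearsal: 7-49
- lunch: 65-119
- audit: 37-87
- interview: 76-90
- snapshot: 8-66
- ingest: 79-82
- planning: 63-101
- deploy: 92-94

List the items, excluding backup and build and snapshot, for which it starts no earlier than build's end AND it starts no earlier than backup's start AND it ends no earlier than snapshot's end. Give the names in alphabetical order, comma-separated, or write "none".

Conditions: its start is no earlier than build's end (X.start >= 48) AND its start is no earlier than backup's start (X.start >= 59) AND its end is no earlier than snapshot's end (X.end >= 66).
audit: start 37 >= 48? ✗; start 37 >= 59? ✗; end 87 >= 66? ✓ → no.
deploy: start 92 >= 48? ✓; start 92 >= 59? ✓; end 94 >= 66? ✓ → yes.
ingest: start 79 >= 48? ✓; start 79 >= 59? ✓; end 82 >= 66? ✓ → yes.
interview: start 76 >= 48? ✓; start 76 >= 59? ✓; end 90 >= 66? ✓ → yes.
lunch: start 65 >= 48? ✓; start 65 >= 59? ✓; end 119 >= 66? ✓ → yes.
planning: start 63 >= 48? ✓; start 63 >= 59? ✓; end 101 >= 66? ✓ → yes.
rehearsal: start 7 >= 48? ✗; start 7 >= 59? ✗; end 49 >= 66? ✗ → no.
reindex: start 15 >= 48? ✗; start 15 >= 59? ✗; end 39 >= 66? ✗ → no.
retro: start 57 >= 48? ✓; start 57 >= 59? ✗; end 89 >= 66? ✓ → no.
soundcheck: start 41 >= 48? ✗; start 41 >= 59? ✗; end 101 >= 66? ✓ → no.
standup: start 55 >= 48? ✓; start 55 >= 59? ✗; end 74 >= 66? ✓ → no.
Result: deploy, ingest, interview, lunch, planning.

deploy, ingest, interview, lunch, planning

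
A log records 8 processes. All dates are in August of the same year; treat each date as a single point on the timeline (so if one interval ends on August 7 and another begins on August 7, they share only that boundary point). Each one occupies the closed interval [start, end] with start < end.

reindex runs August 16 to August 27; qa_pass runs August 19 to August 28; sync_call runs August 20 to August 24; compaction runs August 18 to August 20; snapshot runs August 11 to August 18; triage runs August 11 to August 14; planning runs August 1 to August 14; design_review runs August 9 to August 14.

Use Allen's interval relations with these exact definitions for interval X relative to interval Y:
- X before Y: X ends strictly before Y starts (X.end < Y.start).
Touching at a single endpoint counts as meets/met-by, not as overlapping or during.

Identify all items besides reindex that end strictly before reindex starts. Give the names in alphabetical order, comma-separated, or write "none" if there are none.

design_review, planning, triage

Target reindex = [August 16, August 27].
compaction [August 18, August 20] → during → no.
design_review [August 9, August 14] → before → yes.
planning [August 1, August 14] → before → yes.
qa_pass [August 19, August 28] → overlapped-by → no.
snapshot [August 11, August 18] → overlaps → no.
sync_call [August 20, August 24] → during → no.
triage [August 11, August 14] → before → yes.
Result: design_review, planning, triage.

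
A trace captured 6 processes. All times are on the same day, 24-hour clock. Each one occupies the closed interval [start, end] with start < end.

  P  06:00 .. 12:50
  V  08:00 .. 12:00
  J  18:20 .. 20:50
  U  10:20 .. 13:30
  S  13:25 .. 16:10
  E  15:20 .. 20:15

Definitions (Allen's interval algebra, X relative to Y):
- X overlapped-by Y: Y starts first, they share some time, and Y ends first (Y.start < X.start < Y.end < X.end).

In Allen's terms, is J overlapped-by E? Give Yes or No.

Yes

J = [18:20, 20:50], E = [15:20, 20:15].
Actual relation of J to E: overlapped-by.
Asked whether 'overlapped-by' holds → Yes.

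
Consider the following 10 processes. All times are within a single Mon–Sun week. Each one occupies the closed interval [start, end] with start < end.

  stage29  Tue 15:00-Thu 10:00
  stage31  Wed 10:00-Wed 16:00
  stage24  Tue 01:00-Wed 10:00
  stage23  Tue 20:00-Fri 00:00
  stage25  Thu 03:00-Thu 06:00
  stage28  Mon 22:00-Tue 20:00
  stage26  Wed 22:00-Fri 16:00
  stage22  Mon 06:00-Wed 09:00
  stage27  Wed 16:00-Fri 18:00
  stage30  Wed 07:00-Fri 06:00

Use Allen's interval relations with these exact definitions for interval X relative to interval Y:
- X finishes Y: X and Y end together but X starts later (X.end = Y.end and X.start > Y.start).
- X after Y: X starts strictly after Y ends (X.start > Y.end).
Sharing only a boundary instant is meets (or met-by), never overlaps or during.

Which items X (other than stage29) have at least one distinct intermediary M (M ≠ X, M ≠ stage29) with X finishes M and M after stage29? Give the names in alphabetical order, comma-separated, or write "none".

none

Target stage29 = [Tue 15:00, Thu 10:00].
Intermediaries M with M after stage29: none.
Union: none.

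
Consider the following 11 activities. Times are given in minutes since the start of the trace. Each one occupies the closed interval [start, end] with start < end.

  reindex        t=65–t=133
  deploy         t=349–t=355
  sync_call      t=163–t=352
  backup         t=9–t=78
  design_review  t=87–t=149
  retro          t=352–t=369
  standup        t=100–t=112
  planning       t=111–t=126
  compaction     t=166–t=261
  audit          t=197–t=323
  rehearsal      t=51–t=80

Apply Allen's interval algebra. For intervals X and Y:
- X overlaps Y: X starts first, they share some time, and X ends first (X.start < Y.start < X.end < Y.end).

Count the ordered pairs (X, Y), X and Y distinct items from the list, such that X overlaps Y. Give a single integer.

Checking all 110 ordered pairs for relation 'overlaps'; matching pairs in alphabetical order:
(backup, rehearsal): backup overlaps rehearsal ✓
(backup, reindex): backup overlaps reindex ✓
(compaction, audit): compaction overlaps audit ✓
(deploy, retro): deploy overlaps retro ✓
(rehearsal, reindex): rehearsal overlaps reindex ✓
(reindex, design_review): reindex overlaps design_review ✓
(standup, planning): standup overlaps planning ✓
(sync_call, deploy): sync_call overlaps deploy ✓
Count: 8.

8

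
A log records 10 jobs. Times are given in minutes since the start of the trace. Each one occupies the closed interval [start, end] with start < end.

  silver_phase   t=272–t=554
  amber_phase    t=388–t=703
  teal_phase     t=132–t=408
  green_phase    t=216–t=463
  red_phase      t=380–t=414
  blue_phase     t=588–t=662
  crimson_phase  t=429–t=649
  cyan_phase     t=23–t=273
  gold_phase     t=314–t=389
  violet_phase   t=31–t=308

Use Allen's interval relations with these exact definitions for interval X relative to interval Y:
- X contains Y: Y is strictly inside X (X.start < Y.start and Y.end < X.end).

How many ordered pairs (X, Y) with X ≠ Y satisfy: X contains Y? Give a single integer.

Checking all 90 ordered pairs for relation 'contains'; matching pairs in alphabetical order:
(amber_phase, blue_phase): amber_phase contains blue_phase ✓
(amber_phase, crimson_phase): amber_phase contains crimson_phase ✓
(green_phase, gold_phase): green_phase contains gold_phase ✓
(green_phase, red_phase): green_phase contains red_phase ✓
(silver_phase, gold_phase): silver_phase contains gold_phase ✓
(silver_phase, red_phase): silver_phase contains red_phase ✓
(teal_phase, gold_phase): teal_phase contains gold_phase ✓
Count: 7.

7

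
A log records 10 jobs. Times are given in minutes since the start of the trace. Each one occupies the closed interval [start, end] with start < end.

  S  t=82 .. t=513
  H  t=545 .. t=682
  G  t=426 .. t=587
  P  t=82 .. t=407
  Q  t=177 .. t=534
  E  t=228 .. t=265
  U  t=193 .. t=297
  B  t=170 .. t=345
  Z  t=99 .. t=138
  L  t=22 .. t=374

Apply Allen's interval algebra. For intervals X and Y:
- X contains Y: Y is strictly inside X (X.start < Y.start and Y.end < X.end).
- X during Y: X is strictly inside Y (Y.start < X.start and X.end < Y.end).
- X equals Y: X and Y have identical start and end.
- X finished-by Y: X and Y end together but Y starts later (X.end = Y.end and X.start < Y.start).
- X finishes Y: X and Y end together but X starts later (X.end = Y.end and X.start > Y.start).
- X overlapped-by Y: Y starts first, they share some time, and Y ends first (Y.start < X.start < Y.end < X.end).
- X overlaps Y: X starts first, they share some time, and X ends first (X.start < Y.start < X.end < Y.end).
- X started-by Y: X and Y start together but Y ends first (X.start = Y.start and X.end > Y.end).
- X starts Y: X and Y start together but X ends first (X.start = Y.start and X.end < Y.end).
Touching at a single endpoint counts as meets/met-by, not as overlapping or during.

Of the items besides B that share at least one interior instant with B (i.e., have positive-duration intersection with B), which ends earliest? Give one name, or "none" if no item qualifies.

Target B = [t=170, t=345].
E [t=228, t=265] → during → candidate.
G [t=426, t=587] → after → excluded.
H [t=545, t=682] → after → excluded.
L [t=22, t=374] → contains → candidate.
P [t=82, t=407] → contains → candidate.
Q [t=177, t=534] → overlapped-by → candidate.
S [t=82, t=513] → contains → candidate.
U [t=193, t=297] → during → candidate.
Z [t=99, t=138] → before → excluded.
Among candidates, earliest end is t=265 → E.

E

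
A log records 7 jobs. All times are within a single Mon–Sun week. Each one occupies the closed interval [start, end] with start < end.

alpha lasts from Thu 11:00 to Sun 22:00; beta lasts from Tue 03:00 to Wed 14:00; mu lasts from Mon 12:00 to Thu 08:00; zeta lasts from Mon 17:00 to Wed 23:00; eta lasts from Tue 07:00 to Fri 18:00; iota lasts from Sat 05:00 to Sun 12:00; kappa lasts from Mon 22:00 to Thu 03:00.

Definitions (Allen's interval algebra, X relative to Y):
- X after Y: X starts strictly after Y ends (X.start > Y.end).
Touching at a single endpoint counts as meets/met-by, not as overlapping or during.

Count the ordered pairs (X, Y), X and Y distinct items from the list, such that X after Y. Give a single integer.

Checking all 42 ordered pairs for relation 'after'; matching pairs in alphabetical order:
(alpha, beta): alpha after beta ✓
(alpha, kappa): alpha after kappa ✓
(alpha, mu): alpha after mu ✓
(alpha, zeta): alpha after zeta ✓
(iota, beta): iota after beta ✓
(iota, eta): iota after eta ✓
(iota, kappa): iota after kappa ✓
(iota, mu): iota after mu ✓
(iota, zeta): iota after zeta ✓
Count: 9.

9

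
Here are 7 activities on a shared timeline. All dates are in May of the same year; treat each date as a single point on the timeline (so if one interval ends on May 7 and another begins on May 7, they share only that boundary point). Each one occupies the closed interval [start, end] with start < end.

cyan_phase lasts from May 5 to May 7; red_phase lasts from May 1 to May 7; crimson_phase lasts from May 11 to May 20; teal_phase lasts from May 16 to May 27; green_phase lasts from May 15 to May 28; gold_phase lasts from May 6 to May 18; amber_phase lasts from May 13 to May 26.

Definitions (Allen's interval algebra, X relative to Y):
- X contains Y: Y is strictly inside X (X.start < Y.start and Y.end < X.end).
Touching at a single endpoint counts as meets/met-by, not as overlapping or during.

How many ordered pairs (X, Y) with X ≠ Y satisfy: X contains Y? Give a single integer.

Checking all 42 ordered pairs for relation 'contains'; matching pairs in alphabetical order:
(green_phase, teal_phase): green_phase contains teal_phase ✓
Count: 1.

1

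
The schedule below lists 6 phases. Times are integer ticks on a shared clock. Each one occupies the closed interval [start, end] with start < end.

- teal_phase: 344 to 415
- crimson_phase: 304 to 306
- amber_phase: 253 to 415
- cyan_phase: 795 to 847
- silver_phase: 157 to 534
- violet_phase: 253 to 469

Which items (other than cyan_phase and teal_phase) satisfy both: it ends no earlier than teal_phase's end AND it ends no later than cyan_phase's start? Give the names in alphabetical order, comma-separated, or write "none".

amber_phase, silver_phase, violet_phase

Conditions: its end is no earlier than teal_phase's end (X.end >= 415) AND its end is no later than cyan_phase's start (X.end <= 795).
amber_phase: end 415 >= 415? ✓; end 415 <= 795? ✓ → yes.
crimson_phase: end 306 >= 415? ✗; end 306 <= 795? ✓ → no.
silver_phase: end 534 >= 415? ✓; end 534 <= 795? ✓ → yes.
violet_phase: end 469 >= 415? ✓; end 469 <= 795? ✓ → yes.
Result: amber_phase, silver_phase, violet_phase.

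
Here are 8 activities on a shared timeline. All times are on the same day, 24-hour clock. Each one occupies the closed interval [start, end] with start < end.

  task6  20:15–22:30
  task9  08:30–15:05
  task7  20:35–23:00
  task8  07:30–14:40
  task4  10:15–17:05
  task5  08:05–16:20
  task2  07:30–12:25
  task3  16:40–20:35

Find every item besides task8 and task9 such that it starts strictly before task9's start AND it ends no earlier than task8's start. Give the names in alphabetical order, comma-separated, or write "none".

task2, task5

Conditions: its start is strictly before task9's start (X.start < 08:30) AND its end is no earlier than task8's start (X.end >= 07:30).
task2: start 07:30 < 08:30? ✓; end 12:25 >= 07:30? ✓ → yes.
task3: start 16:40 < 08:30? ✗; end 20:35 >= 07:30? ✓ → no.
task4: start 10:15 < 08:30? ✗; end 17:05 >= 07:30? ✓ → no.
task5: start 08:05 < 08:30? ✓; end 16:20 >= 07:30? ✓ → yes.
task6: start 20:15 < 08:30? ✗; end 22:30 >= 07:30? ✓ → no.
task7: start 20:35 < 08:30? ✗; end 23:00 >= 07:30? ✓ → no.
Result: task2, task5.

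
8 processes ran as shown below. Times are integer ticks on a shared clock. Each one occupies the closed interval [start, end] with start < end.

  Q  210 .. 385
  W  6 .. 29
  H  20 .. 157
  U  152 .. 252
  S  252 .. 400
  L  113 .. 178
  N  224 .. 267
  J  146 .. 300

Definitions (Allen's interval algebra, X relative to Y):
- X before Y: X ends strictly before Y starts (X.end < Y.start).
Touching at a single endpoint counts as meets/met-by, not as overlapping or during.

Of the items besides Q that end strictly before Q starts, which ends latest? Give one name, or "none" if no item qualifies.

L

Target Q = [210, 385].
H [20, 157] → before → candidate.
J [146, 300] → overlaps → excluded.
L [113, 178] → before → candidate.
N [224, 267] → during → excluded.
S [252, 400] → overlapped-by → excluded.
U [152, 252] → overlaps → excluded.
W [6, 29] → before → candidate.
Among candidates, latest end is 178 → L.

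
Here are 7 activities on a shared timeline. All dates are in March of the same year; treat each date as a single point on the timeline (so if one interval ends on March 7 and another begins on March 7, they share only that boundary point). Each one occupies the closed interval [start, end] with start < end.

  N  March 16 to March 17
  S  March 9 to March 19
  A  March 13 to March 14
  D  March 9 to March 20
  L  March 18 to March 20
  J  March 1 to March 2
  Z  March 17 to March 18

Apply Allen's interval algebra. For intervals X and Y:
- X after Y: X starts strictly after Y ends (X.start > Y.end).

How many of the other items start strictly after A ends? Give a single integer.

Target A = [March 13, March 14].
D [March 9, March 20] → contains → no.
J [March 1, March 2] → before → no.
L [March 18, March 20] → after → counts.
N [March 16, March 17] → after → counts.
S [March 9, March 19] → contains → no.
Z [March 17, March 18] → after → counts.
Total: 3.

3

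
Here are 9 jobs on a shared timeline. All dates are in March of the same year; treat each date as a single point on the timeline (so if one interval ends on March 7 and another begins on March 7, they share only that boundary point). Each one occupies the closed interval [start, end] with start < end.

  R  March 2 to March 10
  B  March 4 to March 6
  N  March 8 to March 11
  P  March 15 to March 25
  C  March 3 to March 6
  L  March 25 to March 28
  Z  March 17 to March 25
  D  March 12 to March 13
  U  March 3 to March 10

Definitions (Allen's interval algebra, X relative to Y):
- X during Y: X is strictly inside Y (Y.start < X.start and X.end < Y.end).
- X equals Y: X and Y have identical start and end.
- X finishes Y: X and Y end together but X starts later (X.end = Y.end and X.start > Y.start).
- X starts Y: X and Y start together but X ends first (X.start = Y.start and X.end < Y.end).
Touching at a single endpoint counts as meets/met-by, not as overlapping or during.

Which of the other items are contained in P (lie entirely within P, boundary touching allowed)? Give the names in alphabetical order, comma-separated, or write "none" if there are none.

Target P = [March 15, March 25].
B [March 4, March 6] → before → no.
C [March 3, March 6] → before → no.
D [March 12, March 13] → before → no.
L [March 25, March 28] → met-by → no.
N [March 8, March 11] → before → no.
R [March 2, March 10] → before → no.
U [March 3, March 10] → before → no.
Z [March 17, March 25] → finishes → yes.
Result: Z.

Z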